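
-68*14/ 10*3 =-1428/ 5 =-285.60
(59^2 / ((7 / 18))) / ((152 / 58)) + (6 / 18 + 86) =2794517 / 798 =3501.90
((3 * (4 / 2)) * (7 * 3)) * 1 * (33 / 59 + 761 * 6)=33947802 / 59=575386.47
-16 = -16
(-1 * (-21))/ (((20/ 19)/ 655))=52269/ 4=13067.25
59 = 59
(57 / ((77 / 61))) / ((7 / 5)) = 17385 / 539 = 32.25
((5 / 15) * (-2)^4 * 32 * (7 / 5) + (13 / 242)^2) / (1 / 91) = 19100527901 / 878460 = 21743.20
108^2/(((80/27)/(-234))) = -4605822/5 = -921164.40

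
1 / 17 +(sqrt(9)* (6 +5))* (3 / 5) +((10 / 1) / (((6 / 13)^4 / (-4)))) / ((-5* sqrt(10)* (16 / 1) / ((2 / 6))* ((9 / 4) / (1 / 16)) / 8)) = 28561* sqrt(10) / 349920 +1688 / 85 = 20.12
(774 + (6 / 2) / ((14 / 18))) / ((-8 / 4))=-5445 / 14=-388.93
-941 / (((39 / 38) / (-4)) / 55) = 7866760 / 39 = 201711.79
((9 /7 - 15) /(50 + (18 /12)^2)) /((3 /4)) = -0.35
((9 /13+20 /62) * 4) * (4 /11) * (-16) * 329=-34447616 /4433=-7770.72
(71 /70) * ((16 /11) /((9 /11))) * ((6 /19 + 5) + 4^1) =33512 /1995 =16.80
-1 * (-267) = 267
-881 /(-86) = 881 /86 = 10.24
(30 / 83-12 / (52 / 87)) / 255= -7091 / 91715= -0.08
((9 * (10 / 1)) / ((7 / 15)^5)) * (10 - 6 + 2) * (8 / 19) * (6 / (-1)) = -61637.85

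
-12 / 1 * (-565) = 6780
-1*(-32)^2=-1024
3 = 3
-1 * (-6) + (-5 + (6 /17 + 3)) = 4.35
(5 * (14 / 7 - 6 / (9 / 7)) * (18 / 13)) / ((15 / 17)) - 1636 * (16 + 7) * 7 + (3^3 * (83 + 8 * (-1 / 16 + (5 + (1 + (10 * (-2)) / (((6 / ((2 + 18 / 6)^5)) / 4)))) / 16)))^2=16318341169277 / 52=313814253255.33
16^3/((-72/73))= -37376/9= -4152.89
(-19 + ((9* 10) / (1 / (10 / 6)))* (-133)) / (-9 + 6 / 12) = 39938 / 17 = 2349.29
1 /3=0.33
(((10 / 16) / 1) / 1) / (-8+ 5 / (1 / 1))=-5 / 24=-0.21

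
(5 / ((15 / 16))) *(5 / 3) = 80 / 9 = 8.89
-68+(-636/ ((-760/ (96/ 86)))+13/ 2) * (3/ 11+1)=-2630421/ 44935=-58.54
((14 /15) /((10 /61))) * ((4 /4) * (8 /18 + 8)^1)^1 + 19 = 45277 /675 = 67.08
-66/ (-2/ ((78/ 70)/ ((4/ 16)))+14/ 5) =-25740/ 917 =-28.07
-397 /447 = -0.89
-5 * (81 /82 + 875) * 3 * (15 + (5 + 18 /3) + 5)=-33401415 /82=-407334.33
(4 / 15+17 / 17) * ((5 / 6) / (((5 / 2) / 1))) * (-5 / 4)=-19 / 36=-0.53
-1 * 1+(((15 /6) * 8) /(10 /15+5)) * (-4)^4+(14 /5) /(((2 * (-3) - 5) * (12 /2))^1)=2531476 /2805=902.49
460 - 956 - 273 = -769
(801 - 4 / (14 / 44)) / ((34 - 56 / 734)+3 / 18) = 12152838 / 525469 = 23.13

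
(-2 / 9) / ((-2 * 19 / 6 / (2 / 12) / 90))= 10 / 19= 0.53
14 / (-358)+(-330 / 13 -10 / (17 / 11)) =-31.89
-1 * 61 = -61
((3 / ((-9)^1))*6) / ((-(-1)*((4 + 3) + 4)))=-2 / 11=-0.18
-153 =-153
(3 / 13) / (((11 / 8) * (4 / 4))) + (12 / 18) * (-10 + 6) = -1072 / 429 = -2.50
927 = 927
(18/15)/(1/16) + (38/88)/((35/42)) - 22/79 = 19.44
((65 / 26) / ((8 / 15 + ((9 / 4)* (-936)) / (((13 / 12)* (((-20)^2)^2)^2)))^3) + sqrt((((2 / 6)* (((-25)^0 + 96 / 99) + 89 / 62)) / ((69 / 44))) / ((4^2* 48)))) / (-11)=-2211840000000000000000000000000 / 1476394377360268992267098374621 - sqrt(9934942) / 1129392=-1.50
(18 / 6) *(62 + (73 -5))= 390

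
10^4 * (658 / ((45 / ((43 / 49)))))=8084000 / 63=128317.46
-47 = -47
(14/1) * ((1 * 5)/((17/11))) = 770/17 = 45.29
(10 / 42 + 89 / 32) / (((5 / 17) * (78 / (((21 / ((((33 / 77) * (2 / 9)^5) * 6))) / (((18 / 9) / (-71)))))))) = -37491786927 / 532480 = -70409.76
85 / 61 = 1.39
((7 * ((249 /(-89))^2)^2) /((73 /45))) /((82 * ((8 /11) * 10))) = 2663977932693 /6009200874016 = 0.44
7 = 7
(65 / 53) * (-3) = -3.68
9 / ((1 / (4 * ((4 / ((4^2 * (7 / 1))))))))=1.29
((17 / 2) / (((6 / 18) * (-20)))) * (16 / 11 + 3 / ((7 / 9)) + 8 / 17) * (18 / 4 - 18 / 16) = -613089 / 24640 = -24.88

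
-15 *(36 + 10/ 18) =-1645/ 3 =-548.33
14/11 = 1.27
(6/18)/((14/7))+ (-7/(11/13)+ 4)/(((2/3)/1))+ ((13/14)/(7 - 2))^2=-1003823/161700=-6.21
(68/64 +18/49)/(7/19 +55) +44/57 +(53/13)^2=138394226899/7944990144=17.42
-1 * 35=-35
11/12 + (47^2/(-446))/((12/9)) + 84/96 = -2573/1338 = -1.92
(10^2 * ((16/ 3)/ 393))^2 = 2560000/ 1390041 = 1.84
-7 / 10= -0.70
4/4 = 1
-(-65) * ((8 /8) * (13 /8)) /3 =35.21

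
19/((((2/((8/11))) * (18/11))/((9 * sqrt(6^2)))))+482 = 710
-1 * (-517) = 517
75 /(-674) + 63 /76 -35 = -878039 /25612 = -34.28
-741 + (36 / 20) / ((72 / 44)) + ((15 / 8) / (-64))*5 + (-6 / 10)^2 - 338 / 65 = -9534547 / 12800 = -744.89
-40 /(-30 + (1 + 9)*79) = -1 /19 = -0.05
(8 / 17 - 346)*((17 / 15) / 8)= -979 / 20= -48.95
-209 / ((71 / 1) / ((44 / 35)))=-9196 / 2485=-3.70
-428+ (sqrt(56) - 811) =-1239+ 2 * sqrt(14) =-1231.52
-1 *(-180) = 180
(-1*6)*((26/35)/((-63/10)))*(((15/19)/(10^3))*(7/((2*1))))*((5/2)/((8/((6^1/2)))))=0.00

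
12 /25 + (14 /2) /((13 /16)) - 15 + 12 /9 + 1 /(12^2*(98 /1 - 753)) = -28025681 /6130800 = -4.57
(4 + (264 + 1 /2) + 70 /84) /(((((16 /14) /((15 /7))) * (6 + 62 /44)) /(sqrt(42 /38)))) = 11110 * sqrt(399) /3097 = 71.66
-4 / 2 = -2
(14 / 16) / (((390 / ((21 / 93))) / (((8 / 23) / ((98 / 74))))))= 37 / 278070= 0.00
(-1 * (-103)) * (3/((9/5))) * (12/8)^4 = 13905/16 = 869.06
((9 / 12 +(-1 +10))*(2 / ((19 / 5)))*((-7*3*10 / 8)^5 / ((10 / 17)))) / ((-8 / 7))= 59232227315625 / 622592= 95138111.82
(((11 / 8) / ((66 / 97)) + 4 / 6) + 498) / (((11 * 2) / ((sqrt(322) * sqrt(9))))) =24033 * sqrt(322) / 352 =1225.16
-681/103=-6.61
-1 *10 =-10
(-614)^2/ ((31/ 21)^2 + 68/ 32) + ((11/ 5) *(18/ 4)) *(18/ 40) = 53204381487/ 607400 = 87593.65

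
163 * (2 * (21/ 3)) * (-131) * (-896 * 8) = 2142816256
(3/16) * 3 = 9/16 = 0.56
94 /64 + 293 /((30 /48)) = 75243 /160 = 470.27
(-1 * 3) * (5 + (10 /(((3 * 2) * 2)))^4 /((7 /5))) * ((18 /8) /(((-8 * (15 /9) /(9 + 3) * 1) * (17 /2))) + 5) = -15699443 /205632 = -76.35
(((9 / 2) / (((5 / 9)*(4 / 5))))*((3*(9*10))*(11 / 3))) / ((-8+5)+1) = -40095 / 8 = -5011.88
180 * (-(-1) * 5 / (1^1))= 900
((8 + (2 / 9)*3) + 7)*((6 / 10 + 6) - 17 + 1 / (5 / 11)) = -1927 / 15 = -128.47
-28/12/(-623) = 1/267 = 0.00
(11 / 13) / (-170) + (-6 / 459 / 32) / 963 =-762761 / 153232560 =-0.00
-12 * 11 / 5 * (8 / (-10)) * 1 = 528 / 25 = 21.12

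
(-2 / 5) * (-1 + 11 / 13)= 4 / 65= 0.06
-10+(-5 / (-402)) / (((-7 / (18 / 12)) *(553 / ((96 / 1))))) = -2593690 / 259357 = -10.00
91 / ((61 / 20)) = 1820 / 61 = 29.84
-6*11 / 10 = -33 / 5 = -6.60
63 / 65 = 0.97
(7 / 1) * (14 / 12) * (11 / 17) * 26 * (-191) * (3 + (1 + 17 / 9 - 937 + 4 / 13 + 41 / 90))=24414097.42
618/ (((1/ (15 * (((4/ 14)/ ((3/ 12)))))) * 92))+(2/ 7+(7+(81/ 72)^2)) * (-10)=152715/ 5152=29.64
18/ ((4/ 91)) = 819/ 2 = 409.50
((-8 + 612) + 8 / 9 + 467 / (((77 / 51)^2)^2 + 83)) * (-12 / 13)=-3276676897259 / 5817481059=-563.25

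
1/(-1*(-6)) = 1/6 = 0.17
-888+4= -884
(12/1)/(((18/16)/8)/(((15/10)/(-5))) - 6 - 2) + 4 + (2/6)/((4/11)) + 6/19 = 235751/61788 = 3.82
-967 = -967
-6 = -6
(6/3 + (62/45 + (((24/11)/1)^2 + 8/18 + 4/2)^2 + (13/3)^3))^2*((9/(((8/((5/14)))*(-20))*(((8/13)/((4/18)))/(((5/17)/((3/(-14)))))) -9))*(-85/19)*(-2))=1680.50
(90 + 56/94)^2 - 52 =18015696/2209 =8155.59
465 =465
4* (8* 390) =12480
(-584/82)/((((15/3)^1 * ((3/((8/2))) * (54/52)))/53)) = -96.93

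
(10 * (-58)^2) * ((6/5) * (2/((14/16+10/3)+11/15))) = 9688320/593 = 16337.81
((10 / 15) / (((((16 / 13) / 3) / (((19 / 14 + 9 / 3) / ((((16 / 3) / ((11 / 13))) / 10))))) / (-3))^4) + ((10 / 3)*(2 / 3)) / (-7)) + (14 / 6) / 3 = 201997714335128698531 / 46404974149632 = 4352932.37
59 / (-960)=-59 / 960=-0.06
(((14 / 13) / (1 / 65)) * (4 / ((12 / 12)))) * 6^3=60480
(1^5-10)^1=-9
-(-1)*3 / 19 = 3 / 19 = 0.16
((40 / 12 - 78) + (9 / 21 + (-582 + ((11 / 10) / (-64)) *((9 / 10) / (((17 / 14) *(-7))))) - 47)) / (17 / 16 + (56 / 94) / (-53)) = -2001212408411 / 2991588600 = -668.95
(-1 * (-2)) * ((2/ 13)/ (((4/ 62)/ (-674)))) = -41788/ 13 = -3214.46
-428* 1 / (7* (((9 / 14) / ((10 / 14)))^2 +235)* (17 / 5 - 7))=107000 / 1485603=0.07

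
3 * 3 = 9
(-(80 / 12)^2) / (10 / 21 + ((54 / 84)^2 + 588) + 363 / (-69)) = -0.08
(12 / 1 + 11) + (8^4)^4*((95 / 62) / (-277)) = -13370061393558659 / 8587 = -1557011924252.78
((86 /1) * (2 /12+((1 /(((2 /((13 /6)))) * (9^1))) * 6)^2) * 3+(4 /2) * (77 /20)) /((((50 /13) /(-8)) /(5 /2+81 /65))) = -24361688 /16875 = -1443.66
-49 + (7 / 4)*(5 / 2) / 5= -385 / 8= -48.12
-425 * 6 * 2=-5100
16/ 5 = 3.20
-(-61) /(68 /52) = 793 /17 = 46.65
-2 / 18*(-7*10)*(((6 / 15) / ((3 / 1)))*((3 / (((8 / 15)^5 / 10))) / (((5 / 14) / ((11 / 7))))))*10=32484375 / 1024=31723.02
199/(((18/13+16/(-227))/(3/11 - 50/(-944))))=993038059/20134576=49.32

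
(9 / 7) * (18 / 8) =81 / 28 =2.89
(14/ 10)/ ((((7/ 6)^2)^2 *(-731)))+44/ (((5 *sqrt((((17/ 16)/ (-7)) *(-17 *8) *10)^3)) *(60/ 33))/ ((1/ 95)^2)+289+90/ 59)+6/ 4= 261463700817550000 *sqrt(35)/ 8554644877572312873746857+32151802971797782879599965757731/ 21449317740883387237731706961810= 1.50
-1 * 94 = -94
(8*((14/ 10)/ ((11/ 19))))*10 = 2128/ 11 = 193.45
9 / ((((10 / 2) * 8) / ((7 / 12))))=21 / 160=0.13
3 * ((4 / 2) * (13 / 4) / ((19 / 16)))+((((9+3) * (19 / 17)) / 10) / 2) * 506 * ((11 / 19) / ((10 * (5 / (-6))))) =-288786 / 40375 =-7.15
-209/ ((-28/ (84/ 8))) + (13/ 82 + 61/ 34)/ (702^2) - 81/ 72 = 13267085167/ 171742194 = 77.25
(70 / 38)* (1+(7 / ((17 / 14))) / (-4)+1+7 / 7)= 1855 / 646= 2.87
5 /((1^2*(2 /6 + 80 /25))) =75 /53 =1.42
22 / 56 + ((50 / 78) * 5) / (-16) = 0.19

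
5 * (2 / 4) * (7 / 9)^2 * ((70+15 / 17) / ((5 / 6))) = 59045 / 459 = 128.64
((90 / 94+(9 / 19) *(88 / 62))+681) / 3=6299080 / 27683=227.54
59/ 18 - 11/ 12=85/ 36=2.36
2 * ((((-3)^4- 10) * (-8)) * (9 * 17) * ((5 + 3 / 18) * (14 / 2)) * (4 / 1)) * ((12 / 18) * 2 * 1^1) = -33525632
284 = 284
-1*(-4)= 4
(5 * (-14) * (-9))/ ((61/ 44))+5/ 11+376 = 557521/ 671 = 830.88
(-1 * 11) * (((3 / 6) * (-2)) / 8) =11 / 8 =1.38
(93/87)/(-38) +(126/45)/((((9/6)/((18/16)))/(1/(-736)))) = -125651/4055360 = -0.03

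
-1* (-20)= 20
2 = 2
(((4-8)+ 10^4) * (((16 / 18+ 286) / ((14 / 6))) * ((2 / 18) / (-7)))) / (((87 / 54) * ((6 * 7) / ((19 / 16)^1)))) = -416993 / 1218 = -342.36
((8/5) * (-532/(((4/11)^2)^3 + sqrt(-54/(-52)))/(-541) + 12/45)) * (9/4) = 1091193655457584104/1146069682761084775 + 90160770406440888 * sqrt(78)/229213936552216955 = 4.43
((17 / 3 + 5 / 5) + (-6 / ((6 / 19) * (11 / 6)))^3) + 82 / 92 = -203064839 / 183678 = -1105.55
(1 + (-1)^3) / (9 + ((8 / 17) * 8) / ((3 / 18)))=0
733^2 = 537289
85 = 85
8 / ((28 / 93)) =186 / 7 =26.57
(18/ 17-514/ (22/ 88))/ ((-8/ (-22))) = -192137/ 34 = -5651.09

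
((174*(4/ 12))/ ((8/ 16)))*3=348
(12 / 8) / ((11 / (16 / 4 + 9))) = 39 / 22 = 1.77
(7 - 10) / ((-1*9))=1 / 3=0.33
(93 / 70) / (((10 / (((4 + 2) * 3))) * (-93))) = -9 / 350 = -0.03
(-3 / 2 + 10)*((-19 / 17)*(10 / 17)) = -95 / 17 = -5.59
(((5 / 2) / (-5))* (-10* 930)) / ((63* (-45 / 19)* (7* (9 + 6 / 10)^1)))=-14725 / 31752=-0.46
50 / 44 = 25 / 22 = 1.14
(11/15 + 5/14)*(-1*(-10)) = 229/21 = 10.90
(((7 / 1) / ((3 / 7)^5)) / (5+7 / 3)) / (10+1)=117649 / 19602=6.00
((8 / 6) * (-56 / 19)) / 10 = -112 / 285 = -0.39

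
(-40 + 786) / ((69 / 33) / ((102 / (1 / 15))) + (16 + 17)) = 12555180 / 555413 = 22.61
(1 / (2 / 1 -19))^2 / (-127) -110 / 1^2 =-4037331 / 36703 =-110.00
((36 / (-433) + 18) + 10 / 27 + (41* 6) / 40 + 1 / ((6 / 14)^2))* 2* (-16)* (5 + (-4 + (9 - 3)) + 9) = -894327424 / 58455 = -15299.42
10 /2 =5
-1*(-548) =548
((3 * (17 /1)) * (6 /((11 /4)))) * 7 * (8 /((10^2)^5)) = 1071 /1718750000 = 0.00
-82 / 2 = -41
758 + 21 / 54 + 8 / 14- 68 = 87061 / 126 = 690.96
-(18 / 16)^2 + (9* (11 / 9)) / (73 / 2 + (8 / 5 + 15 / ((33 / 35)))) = -403781 / 380224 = -1.06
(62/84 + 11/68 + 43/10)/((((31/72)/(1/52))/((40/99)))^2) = 11880640/7015581573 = 0.00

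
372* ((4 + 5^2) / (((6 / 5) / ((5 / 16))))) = 22475 / 8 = 2809.38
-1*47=-47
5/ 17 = 0.29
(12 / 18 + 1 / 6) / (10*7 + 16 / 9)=15 / 1292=0.01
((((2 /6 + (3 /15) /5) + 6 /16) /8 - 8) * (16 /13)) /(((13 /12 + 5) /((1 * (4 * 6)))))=-910824 /23725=-38.39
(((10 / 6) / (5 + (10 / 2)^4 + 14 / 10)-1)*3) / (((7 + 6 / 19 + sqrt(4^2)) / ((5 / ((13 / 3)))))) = -538422 / 1764763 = -0.31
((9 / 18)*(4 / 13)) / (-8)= -1 / 52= -0.02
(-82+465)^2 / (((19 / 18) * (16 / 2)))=1320201 / 76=17371.07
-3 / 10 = -0.30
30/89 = 0.34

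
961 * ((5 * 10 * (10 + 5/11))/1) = 5525750/11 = 502340.91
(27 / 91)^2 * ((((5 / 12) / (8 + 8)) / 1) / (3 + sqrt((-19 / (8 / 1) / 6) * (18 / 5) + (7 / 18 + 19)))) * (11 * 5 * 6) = -27064125 / 106891148 + 601425 * sqrt(64670) / 427564592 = 0.10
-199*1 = -199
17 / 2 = 8.50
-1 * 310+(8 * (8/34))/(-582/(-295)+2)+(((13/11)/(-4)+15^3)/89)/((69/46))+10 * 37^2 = 392230788107/29258394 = 13405.75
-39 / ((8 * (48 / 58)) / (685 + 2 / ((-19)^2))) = -4035.11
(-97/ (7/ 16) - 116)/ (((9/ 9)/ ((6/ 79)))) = -14184/ 553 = -25.65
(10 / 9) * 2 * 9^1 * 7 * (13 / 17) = 1820 / 17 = 107.06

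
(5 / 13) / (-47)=-5 / 611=-0.01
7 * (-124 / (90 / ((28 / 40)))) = -1519 / 225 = -6.75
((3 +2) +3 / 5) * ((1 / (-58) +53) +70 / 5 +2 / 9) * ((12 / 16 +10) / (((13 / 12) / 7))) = 147831334 / 5655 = 26141.70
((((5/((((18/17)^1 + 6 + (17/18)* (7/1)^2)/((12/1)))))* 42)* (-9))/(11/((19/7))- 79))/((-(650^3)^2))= -86751/1153169921434375000000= -0.00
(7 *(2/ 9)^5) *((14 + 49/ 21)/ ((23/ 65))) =0.18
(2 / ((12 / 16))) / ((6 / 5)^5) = 1.07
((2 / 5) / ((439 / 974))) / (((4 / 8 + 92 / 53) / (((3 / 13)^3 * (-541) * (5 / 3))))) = -335130024 / 76194157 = -4.40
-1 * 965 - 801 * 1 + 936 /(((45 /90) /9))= 15082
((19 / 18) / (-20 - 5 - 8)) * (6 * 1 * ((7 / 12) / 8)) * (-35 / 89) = 4655 / 845856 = 0.01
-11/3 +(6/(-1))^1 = -29/3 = -9.67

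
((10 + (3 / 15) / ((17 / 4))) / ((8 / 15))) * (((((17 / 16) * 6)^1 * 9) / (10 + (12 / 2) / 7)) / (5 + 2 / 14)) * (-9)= -1694763 / 9728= -174.21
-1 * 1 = -1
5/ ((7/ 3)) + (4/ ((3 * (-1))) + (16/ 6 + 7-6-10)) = -116/ 21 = -5.52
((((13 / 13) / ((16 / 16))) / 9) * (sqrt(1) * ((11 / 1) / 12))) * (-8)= -22 / 27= -0.81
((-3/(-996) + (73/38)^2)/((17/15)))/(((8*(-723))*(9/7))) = -1291115/2946201864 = -0.00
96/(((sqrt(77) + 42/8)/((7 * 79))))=-637056/113 + 121344 * sqrt(77)/113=3785.25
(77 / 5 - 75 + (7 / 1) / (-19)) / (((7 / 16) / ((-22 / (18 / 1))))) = 111408 / 665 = 167.53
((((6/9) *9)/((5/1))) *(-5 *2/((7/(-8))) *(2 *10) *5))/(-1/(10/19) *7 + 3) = -96000/721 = -133.15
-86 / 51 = -1.69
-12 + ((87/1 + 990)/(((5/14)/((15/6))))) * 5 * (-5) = -188487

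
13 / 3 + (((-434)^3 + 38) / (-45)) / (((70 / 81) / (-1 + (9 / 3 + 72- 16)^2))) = 768089794991 / 105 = 7315140904.68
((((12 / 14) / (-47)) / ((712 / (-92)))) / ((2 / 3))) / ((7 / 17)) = 0.01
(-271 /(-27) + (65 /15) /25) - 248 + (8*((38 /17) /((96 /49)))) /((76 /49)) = -231.90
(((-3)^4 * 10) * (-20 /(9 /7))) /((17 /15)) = -189000 /17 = -11117.65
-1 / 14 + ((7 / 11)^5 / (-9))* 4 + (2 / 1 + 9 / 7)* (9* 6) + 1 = 3618357931 / 20292426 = 178.31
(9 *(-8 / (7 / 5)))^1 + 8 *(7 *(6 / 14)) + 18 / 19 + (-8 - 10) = -5916 / 133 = -44.48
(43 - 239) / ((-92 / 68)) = 3332 / 23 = 144.87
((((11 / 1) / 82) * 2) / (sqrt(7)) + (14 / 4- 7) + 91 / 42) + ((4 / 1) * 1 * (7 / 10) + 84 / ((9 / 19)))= 11 * sqrt(7) / 287 + 894 / 5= 178.90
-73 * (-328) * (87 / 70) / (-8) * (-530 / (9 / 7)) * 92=423222172 / 3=141074057.33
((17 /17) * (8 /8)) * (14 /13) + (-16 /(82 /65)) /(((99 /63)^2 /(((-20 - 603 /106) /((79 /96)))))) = 43585196858 /270032191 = 161.41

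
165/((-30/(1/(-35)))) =11/70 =0.16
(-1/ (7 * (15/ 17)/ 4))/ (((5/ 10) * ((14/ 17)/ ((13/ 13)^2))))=-1156/ 735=-1.57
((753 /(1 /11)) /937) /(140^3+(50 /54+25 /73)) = 16325793 /5067695630500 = 0.00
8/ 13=0.62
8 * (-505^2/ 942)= -1020100/ 471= -2165.82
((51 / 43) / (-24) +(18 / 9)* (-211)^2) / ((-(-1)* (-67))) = -30630431 / 23048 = -1328.98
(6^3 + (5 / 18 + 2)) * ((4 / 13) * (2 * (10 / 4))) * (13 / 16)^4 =146.35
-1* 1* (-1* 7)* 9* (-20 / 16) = -315 / 4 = -78.75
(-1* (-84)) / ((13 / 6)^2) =3024 / 169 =17.89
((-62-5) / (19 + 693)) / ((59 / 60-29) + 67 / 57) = 19095 / 5446622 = 0.00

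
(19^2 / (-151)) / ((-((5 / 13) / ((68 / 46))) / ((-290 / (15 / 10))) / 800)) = -14807353600 / 10419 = -1421187.60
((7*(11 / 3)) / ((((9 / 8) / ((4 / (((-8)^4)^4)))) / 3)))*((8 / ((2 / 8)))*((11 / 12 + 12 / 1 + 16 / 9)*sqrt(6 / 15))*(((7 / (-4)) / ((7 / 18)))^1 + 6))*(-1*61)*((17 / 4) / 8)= -42240121*sqrt(10) / 9499780463984640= -0.00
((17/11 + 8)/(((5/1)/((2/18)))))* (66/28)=0.50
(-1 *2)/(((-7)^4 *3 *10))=-1/36015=-0.00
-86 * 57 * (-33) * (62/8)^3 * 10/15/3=267731717/16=16733232.31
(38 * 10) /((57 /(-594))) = -3960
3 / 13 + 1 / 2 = 0.73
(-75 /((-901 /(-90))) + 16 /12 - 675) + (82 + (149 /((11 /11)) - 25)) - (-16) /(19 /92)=-20423891 /51357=-397.68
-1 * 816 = -816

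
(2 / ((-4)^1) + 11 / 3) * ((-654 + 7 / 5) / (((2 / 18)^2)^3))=-10982582559 / 10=-1098258255.90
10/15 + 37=113/3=37.67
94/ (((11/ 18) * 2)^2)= 7614/ 121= 62.93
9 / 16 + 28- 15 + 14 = 441 / 16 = 27.56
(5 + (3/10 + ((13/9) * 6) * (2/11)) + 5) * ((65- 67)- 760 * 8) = -11917679/165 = -72228.36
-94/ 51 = -1.84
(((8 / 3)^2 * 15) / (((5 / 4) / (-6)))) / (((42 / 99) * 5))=-8448 / 35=-241.37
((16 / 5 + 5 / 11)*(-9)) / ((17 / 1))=-1809 / 935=-1.93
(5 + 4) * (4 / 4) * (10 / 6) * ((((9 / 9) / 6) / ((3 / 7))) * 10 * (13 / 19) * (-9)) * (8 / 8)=-6825 / 19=-359.21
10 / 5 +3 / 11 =25 / 11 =2.27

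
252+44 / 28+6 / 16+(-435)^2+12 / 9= 31832687 / 168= 189480.28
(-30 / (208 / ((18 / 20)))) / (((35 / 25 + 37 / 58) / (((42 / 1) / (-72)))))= 3045 / 81952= 0.04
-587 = -587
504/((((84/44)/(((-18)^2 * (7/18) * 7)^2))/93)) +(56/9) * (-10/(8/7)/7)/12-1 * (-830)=1031377907377/54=19099590877.35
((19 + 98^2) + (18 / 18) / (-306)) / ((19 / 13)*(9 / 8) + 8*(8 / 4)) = 153121124 / 280755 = 545.39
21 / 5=4.20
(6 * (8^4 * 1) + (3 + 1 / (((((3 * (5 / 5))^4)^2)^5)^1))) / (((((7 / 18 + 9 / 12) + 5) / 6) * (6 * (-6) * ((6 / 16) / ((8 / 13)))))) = -38249377192724512383971840 / 34928972863870556445273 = -1095.06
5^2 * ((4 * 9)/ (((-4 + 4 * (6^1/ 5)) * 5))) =225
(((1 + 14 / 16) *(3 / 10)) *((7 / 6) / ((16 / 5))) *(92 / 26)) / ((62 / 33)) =79695 / 206336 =0.39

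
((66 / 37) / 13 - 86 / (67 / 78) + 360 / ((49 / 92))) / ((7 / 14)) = 1818948132 / 1579123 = 1151.87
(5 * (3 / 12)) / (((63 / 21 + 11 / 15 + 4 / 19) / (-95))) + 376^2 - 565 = 632950881 / 4496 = 140780.89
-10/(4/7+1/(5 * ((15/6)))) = -875/57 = -15.35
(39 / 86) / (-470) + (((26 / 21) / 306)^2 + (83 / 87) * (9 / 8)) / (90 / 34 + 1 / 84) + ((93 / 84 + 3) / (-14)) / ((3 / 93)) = -15661054619672381 / 1801839796971480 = -8.69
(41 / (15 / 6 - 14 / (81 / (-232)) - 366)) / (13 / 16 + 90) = -106272 / 76124123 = -0.00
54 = 54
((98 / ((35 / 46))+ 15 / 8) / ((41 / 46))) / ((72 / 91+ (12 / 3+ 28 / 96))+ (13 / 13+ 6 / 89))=5842019274 / 245071145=23.84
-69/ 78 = -0.88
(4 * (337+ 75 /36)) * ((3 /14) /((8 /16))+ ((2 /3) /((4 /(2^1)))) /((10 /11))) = 679523 /630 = 1078.61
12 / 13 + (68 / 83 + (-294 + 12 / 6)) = -313188 / 1079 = -290.26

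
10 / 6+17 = 56 / 3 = 18.67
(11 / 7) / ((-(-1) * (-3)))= -11 / 21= -0.52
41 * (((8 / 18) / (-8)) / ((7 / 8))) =-164 / 63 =-2.60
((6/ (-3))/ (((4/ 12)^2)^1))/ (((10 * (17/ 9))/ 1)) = -81/ 85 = -0.95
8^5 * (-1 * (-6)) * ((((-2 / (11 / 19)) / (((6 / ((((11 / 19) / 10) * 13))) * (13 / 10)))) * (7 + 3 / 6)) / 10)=-49152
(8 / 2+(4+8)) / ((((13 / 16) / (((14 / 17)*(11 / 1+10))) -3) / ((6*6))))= -2709504 / 13891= -195.05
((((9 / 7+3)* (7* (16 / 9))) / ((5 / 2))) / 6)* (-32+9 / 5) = -4832 / 45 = -107.38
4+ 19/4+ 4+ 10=91/4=22.75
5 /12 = 0.42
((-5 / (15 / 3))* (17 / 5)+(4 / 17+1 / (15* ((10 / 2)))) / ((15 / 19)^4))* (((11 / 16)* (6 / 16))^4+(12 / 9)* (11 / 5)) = -1053649533118810111 / 129950023680000000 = -8.11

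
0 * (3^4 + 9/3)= 0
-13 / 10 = -1.30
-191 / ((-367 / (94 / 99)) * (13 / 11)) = 0.42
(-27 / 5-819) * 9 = -37098 / 5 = -7419.60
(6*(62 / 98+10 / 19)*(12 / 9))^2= 74511424 / 866761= 85.97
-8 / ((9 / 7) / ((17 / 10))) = -476 / 45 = -10.58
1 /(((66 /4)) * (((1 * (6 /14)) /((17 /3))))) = 238 /297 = 0.80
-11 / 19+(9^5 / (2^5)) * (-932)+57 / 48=-522819661 / 304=-1719801.52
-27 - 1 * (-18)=-9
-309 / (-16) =309 / 16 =19.31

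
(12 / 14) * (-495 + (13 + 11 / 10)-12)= -14787 / 35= -422.49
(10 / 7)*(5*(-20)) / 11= -1000 / 77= -12.99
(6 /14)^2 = 9 /49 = 0.18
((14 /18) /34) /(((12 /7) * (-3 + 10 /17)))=-0.01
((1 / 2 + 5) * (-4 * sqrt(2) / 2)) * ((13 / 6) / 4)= -143 * sqrt(2) / 24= -8.43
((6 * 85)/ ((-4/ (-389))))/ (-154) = -99195/ 308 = -322.06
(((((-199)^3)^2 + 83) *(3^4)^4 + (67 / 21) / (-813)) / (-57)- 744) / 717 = -45642389656954822702753289 / 697756437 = -65413068567585027.82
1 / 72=0.01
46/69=2/3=0.67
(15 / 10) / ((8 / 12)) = 9 / 4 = 2.25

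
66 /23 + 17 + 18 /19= 9097 /437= 20.82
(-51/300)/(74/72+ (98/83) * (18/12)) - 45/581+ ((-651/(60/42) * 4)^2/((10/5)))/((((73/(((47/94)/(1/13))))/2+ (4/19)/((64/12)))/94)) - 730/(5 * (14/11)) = 3748342521582986993/135733455305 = 27615465.27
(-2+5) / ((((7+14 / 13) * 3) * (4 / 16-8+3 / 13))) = -676 / 41055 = -0.02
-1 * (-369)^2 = -136161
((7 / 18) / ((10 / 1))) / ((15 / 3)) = 7 / 900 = 0.01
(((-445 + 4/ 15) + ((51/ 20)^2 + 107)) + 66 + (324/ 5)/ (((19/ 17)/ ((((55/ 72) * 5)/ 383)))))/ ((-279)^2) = -2311052729/ 679738748400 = -0.00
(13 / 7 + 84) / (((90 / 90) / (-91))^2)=710983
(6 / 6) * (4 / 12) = 1 / 3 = 0.33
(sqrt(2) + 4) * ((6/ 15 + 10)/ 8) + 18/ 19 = 13 * sqrt(2)/ 10 + 584/ 95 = 7.99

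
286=286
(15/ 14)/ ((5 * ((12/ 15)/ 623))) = 1335/ 8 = 166.88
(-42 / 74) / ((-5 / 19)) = 399 / 185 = 2.16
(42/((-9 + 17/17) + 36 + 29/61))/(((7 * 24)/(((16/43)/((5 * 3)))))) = 244/1120365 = 0.00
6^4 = 1296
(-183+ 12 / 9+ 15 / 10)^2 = 1168561 / 36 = 32460.03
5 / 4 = 1.25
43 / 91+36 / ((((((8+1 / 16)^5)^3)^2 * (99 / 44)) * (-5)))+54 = 51508657673088646812035181012193116379615323928751526823205321138129 / 945589640559020952167682362777020573547410266494382037758843808455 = 54.47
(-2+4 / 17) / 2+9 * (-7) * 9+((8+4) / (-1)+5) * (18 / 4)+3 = -20277 / 34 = -596.38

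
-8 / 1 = -8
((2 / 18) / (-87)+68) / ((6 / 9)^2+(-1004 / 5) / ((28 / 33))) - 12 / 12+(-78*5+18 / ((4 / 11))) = -119596361 / 349914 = -341.79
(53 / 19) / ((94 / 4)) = 106 / 893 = 0.12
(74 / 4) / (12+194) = 37 / 412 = 0.09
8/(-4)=-2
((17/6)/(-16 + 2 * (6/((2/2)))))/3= -17/72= -0.24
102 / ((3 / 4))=136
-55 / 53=-1.04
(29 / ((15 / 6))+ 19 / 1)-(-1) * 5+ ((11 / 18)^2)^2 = 35.74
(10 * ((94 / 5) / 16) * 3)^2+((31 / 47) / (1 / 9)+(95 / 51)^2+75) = 2595486671 / 1955952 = 1326.97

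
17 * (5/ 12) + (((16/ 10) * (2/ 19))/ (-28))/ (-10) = 282649/ 39900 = 7.08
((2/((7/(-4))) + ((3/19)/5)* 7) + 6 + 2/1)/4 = 4707/2660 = 1.77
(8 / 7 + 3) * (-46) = -190.57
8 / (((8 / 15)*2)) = 7.50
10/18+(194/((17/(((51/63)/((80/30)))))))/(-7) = 107/1764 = 0.06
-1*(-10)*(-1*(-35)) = 350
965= 965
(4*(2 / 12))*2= 4 / 3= 1.33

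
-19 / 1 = -19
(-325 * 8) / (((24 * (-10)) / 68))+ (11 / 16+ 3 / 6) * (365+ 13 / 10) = 562391 / 480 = 1171.65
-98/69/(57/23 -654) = 0.00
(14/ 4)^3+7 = 399/ 8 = 49.88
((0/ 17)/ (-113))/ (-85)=0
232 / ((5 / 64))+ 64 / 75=222784 / 75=2970.45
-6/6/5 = -1/5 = -0.20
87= 87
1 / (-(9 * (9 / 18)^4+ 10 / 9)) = -144 / 241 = -0.60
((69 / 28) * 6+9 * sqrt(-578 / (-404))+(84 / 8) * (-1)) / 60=1 / 14+51 * sqrt(202) / 4040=0.25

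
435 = 435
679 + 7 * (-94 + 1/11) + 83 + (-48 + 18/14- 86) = -2162/77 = -28.08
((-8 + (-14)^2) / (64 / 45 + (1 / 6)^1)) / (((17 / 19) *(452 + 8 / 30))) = 0.29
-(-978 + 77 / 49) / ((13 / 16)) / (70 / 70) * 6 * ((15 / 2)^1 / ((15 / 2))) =656160 / 91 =7210.55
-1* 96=-96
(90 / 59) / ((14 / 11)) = 495 / 413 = 1.20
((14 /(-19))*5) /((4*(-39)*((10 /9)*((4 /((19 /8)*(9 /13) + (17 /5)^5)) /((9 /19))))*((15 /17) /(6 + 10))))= 158721667713 /7626125000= 20.81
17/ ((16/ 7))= 119/ 16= 7.44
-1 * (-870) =870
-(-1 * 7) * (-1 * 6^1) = -42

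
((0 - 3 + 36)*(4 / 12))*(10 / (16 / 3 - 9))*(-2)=60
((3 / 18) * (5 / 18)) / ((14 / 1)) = 5 / 1512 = 0.00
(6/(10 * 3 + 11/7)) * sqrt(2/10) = 42 * sqrt(5)/1105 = 0.08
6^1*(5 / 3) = 10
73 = 73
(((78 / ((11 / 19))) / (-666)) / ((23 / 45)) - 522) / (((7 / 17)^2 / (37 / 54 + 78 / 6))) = -348131194979 / 8256402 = -42165.00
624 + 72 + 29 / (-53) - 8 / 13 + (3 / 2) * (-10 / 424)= 694.80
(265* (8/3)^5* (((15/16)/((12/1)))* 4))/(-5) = -542720/243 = -2233.42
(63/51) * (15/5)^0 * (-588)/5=-145.27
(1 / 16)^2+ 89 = 22785 / 256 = 89.00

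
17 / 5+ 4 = 37 / 5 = 7.40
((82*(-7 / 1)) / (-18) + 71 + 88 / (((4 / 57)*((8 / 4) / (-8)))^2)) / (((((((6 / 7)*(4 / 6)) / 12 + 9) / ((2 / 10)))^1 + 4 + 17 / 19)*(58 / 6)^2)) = 1027079466 / 16822523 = 61.05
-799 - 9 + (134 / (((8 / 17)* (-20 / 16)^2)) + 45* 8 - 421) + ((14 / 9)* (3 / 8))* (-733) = -334303 / 300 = -1114.34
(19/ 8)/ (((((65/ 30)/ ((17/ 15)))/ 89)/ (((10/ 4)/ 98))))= 28747/ 10192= 2.82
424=424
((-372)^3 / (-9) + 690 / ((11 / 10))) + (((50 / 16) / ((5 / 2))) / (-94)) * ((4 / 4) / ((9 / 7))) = 5720499.26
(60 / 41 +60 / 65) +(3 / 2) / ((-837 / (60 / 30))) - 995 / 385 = -2307358 / 11450439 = -0.20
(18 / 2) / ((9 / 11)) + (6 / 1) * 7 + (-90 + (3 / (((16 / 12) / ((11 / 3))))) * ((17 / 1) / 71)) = -9947 / 284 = -35.02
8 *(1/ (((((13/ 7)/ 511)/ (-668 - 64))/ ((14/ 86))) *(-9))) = 48876128/ 1677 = 29144.98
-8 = -8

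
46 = 46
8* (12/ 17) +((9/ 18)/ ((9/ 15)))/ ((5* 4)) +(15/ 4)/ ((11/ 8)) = 37771/ 4488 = 8.42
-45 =-45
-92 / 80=-23 / 20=-1.15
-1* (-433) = 433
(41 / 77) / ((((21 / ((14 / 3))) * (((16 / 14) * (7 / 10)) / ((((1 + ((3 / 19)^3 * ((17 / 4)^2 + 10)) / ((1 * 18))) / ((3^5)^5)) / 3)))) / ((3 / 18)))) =45271175 / 4639571634255539490432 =0.00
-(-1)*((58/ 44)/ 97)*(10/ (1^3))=145/ 1067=0.14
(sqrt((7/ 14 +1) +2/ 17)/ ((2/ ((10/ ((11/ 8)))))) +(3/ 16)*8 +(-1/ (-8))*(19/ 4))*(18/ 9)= 67/ 16 +40*sqrt(1870)/ 187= 13.44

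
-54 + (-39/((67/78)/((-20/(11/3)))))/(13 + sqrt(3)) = -2116854/61171 - 91260*sqrt(3)/61171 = -37.19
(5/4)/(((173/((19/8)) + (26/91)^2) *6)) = 4655/1629408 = 0.00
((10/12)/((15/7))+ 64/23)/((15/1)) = 1313/6210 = 0.21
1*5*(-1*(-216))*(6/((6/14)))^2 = 211680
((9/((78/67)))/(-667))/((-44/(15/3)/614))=308535/381524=0.81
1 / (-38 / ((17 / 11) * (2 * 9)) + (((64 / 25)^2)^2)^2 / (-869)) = -20287628173828125 / 70778836719933493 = -0.29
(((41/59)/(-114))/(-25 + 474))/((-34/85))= 205/6039948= 0.00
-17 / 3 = -5.67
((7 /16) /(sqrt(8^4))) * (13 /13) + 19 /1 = 19463 /1024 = 19.01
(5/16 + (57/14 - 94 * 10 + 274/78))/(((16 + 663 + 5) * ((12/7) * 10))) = -4071427/51217920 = -0.08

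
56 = 56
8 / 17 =0.47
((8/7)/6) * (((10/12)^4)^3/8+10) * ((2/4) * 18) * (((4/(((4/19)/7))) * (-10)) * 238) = -5434007.59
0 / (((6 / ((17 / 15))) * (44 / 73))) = 0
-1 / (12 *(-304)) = 1 / 3648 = 0.00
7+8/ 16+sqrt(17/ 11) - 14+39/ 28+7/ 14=-129/ 28+sqrt(187)/ 11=-3.36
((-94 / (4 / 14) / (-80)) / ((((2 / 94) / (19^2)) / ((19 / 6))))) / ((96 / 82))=4348489397 / 23040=188736.52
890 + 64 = 954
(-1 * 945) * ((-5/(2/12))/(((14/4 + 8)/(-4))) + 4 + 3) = -378945/23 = -16475.87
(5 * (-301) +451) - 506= -1560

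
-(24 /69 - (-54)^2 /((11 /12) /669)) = 538421816 /253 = 2128149.47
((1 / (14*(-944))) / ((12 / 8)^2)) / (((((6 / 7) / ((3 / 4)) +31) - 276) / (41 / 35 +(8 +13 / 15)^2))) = 31417 / 2855213550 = 0.00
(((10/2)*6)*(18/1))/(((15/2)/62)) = 4464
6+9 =15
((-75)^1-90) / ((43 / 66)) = -10890 / 43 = -253.26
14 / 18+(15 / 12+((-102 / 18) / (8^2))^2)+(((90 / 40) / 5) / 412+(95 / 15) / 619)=24055018849 / 11751690240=2.05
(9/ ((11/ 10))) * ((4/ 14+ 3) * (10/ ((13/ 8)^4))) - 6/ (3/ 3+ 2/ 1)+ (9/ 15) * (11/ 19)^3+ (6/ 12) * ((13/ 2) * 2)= 6511909985277/ 150842922230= 43.17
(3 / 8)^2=9 / 64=0.14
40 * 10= 400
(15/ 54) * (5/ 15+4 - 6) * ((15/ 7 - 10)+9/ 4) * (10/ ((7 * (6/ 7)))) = 19625/ 4536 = 4.33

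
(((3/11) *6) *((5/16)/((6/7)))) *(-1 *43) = -4515/176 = -25.65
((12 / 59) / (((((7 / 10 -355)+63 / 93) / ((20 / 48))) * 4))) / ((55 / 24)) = -620 / 23715109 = -0.00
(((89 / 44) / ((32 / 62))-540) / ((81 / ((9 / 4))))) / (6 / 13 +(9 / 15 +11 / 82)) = -1005773665 / 80758656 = -12.45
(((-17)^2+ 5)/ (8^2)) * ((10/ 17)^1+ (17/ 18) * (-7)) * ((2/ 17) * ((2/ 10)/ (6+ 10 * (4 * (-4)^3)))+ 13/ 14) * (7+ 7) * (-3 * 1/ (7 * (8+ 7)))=6068075657/ 590484800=10.28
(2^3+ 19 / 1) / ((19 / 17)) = 459 / 19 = 24.16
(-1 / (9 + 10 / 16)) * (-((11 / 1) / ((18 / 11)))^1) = 44 / 63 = 0.70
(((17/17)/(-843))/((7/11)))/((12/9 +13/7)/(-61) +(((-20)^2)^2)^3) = -671/1474400255999999981173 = -0.00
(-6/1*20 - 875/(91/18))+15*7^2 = 5745/13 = 441.92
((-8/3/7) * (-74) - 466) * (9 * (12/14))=-165492/49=-3377.39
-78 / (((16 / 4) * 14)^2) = -39 / 1568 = -0.02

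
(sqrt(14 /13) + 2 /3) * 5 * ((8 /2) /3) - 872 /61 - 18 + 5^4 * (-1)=-358415 /549 + 20 * sqrt(182) /39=-645.93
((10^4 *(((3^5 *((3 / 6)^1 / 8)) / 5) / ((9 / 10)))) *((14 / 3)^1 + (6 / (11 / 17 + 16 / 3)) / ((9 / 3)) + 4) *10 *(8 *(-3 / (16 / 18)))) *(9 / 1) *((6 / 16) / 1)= -16886373750 / 61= -276825799.18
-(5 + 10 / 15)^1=-17 / 3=-5.67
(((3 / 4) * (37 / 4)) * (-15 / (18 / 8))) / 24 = -1.93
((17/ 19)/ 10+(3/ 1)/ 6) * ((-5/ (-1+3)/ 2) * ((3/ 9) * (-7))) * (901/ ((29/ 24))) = 706384/ 551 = 1282.00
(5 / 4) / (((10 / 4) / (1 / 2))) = 1 / 4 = 0.25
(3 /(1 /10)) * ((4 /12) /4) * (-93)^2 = 43245 /2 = 21622.50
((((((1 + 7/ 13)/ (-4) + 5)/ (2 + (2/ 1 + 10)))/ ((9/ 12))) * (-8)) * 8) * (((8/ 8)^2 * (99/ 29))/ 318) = -42240/ 139867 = -0.30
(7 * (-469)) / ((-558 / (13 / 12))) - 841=-5588657 / 6696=-834.63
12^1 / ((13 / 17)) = 204 / 13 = 15.69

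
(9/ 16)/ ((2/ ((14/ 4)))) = 0.98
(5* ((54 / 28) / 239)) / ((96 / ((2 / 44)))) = 45 / 2355584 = 0.00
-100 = -100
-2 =-2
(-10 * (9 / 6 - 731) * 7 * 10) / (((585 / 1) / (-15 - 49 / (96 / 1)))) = -76035785 / 5616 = -13539.14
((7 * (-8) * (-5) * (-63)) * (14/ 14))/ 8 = -2205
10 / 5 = 2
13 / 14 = 0.93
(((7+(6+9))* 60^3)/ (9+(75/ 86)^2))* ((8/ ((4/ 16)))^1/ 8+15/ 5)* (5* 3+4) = 519376704000/ 8021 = 64752113.70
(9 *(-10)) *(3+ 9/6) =-405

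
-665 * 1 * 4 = -2660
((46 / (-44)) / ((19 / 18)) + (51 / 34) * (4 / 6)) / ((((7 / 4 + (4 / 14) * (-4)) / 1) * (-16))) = -7 / 7106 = -0.00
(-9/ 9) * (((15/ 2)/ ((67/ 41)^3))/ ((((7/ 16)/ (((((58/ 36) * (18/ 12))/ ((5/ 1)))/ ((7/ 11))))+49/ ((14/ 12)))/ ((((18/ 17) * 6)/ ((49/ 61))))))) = -1448424438120/ 4536948800111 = -0.32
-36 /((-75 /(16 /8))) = 24 /25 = 0.96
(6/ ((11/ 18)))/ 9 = 1.09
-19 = -19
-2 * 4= -8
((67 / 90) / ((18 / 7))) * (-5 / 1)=-469 / 324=-1.45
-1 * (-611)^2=-373321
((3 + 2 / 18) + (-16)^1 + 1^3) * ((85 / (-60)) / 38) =1819 / 4104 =0.44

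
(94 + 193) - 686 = -399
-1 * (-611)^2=-373321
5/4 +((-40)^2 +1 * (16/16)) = 6409/4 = 1602.25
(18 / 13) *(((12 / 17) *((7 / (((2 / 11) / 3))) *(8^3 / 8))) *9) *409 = 5877349632 / 221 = 26594342.23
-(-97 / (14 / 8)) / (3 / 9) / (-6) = -194 / 7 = -27.71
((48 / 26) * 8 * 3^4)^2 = 241864704 / 169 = 1431152.09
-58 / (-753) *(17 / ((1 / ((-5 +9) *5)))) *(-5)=-98600 / 753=-130.94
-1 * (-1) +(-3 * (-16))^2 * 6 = 13825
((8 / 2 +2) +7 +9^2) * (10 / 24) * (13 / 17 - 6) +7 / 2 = -10279 / 51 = -201.55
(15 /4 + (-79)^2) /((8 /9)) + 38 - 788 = 200811 /32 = 6275.34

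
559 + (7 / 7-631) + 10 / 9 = -629 / 9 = -69.89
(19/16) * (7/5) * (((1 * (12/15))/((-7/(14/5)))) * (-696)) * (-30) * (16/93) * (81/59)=-119968128/45725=-2623.69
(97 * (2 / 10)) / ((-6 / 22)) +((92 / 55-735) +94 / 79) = -10470634 / 13035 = -803.27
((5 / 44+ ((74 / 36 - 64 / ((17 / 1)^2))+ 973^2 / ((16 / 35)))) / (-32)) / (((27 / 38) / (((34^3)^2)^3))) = -897559959583061299736147745037032448 / 2673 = -335787489555952599976112100000000.00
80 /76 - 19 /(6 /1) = -2.11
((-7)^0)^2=1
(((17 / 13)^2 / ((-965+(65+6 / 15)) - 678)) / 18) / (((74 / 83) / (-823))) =5806265 / 104450112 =0.06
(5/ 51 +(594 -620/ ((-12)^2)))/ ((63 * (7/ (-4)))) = -360953/ 67473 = -5.35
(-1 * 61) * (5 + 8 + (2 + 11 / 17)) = -16226 / 17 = -954.47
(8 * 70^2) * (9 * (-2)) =-705600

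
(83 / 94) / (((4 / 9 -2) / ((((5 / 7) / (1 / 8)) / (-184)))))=3735 / 211876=0.02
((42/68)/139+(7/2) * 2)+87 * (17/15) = 2495433/23630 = 105.60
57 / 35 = 1.63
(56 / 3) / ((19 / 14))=784 / 57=13.75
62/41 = 1.51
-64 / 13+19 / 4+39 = 2019 / 52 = 38.83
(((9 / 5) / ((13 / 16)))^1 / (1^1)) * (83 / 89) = 11952 / 5785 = 2.07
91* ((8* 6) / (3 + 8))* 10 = 43680 / 11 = 3970.91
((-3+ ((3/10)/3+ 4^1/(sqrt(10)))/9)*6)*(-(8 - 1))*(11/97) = 20713/1455 - 308*sqrt(10)/1455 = 13.57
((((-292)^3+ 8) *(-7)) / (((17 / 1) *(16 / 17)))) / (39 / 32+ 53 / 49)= 17079396880 / 3607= 4735069.83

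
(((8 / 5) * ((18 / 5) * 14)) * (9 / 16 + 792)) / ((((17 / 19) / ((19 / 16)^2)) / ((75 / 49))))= 154177.55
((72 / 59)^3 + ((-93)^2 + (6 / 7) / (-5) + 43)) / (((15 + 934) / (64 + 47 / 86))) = 1906013038973 / 3223423405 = 591.30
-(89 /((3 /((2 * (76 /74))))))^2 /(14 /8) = -183006784 /86247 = -2121.89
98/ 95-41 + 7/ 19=-198/ 5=-39.60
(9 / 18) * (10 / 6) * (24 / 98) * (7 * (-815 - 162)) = -9770 / 7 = -1395.71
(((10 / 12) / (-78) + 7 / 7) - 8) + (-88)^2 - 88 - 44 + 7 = 3562411 / 468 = 7611.99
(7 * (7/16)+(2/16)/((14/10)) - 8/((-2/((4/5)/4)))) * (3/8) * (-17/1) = -112863/4480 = -25.19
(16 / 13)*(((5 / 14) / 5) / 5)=8 / 455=0.02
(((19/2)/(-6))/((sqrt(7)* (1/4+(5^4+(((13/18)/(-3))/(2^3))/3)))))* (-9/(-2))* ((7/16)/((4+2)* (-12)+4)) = 4617* sqrt(7)/440809184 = 0.00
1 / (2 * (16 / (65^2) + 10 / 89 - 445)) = -376025 / 334574902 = -0.00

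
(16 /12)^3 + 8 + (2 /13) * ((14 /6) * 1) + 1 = 4117 /351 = 11.73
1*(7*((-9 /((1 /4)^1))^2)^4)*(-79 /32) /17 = -48752305588224 /17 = -2867782681660.24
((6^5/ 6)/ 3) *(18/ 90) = 432/ 5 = 86.40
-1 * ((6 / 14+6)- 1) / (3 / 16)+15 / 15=-587 / 21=-27.95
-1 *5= -5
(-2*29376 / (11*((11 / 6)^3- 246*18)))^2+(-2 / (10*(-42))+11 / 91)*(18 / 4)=58098400509498483 / 28699337296855940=2.02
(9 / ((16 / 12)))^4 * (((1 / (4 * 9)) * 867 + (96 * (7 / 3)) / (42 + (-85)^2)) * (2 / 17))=372513746097 / 63251968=5889.36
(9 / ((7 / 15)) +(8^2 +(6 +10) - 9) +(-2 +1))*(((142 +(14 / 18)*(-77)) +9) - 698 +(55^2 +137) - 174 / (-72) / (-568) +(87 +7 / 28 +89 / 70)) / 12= 236498986375 / 12023424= 19669.85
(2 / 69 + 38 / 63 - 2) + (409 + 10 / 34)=407.93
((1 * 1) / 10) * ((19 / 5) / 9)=19 / 450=0.04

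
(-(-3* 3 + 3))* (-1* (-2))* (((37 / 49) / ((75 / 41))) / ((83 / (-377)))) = -2287636 / 101675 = -22.50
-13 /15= -0.87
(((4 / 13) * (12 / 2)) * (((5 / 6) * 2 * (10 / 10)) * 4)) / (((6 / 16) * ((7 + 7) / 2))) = 1280 / 273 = 4.69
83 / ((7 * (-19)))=-83 / 133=-0.62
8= 8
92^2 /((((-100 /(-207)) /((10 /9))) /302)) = 29395472 /5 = 5879094.40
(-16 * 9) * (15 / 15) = -144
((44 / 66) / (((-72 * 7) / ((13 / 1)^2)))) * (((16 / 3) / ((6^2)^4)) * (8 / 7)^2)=-169 / 182284263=-0.00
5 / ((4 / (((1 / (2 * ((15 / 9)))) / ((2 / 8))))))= 3 / 2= 1.50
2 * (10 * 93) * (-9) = -16740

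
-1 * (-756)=756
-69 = -69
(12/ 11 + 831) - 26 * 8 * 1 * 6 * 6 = -73215/ 11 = -6655.91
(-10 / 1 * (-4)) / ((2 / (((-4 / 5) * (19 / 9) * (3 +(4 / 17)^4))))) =-76248976 / 751689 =-101.44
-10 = -10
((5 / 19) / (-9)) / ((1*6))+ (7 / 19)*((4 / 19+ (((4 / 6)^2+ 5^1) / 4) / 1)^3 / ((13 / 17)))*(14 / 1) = 1034640696155 / 39521667744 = 26.18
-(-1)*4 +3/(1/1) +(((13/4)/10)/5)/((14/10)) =1973/280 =7.05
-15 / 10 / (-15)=1 / 10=0.10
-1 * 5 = -5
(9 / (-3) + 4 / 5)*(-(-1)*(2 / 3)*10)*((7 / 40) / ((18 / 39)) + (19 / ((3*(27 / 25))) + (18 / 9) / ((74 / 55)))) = -20386399 / 179820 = -113.37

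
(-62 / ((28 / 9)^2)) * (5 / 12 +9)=-94581 / 1568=-60.32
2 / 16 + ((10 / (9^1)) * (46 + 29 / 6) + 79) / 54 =15361 / 5832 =2.63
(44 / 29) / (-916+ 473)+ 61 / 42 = 781819 / 539574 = 1.45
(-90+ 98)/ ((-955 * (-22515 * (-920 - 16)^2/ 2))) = 1/ 1177353929700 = 0.00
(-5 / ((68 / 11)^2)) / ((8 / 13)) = -7865 / 36992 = -0.21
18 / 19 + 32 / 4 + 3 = 11.95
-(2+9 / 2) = -6.50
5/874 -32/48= -1733/2622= -0.66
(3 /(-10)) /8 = -3 /80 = -0.04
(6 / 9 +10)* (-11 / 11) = -32 / 3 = -10.67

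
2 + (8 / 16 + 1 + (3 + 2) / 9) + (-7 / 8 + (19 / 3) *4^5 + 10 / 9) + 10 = 51997 / 8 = 6499.62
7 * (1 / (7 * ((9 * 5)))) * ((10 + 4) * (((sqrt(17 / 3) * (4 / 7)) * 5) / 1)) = 2.12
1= 1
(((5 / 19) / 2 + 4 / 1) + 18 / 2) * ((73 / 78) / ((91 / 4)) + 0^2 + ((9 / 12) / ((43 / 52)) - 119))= -4494878228 / 2899533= -1550.21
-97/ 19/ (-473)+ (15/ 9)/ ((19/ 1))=2656/ 26961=0.10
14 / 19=0.74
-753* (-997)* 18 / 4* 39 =263510091 / 2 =131755045.50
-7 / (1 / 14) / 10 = -49 / 5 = -9.80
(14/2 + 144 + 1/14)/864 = 235/1344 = 0.17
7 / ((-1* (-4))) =1.75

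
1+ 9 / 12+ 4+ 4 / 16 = 6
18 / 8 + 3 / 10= 51 / 20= 2.55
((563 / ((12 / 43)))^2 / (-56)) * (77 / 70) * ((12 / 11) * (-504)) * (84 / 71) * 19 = 701532590157 / 710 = 988074070.64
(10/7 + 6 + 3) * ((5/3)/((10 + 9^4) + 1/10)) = 3650/1379931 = 0.00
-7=-7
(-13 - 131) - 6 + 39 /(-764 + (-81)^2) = -869511 /5797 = -149.99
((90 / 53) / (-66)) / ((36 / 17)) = -85 / 6996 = -0.01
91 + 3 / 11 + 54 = 1598 / 11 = 145.27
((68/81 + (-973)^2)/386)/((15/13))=996906521/468990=2125.65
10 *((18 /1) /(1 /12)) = 2160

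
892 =892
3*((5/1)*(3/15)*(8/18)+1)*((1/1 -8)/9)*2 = -182/27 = -6.74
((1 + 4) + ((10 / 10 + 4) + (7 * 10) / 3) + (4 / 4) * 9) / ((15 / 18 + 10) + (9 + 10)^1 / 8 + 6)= 1016 / 461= 2.20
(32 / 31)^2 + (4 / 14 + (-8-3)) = -64907 / 6727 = -9.65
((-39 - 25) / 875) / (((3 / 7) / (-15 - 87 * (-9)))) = -16384 / 125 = -131.07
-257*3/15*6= -1542/5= -308.40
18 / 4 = 9 / 2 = 4.50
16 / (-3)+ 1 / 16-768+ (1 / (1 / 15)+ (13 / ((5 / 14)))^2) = 680027 / 1200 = 566.69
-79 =-79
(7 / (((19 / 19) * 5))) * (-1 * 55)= -77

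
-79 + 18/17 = -1325/17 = -77.94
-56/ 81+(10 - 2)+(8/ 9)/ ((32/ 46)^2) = 23705/ 2592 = 9.15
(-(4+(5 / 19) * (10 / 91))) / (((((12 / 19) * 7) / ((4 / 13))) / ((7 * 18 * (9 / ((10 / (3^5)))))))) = -45703926 / 5915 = -7726.78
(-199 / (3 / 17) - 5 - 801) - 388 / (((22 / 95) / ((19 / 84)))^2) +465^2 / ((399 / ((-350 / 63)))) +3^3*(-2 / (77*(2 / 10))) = -86266887163 / 16221744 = -5317.98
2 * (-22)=-44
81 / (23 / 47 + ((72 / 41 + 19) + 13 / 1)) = 52029 / 21997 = 2.37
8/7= 1.14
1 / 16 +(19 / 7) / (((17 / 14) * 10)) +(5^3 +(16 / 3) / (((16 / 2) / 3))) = 173109 / 1360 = 127.29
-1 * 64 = -64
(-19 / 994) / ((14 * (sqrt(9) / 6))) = -19 / 6958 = -0.00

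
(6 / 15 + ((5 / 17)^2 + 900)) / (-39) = -1301203 / 56355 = -23.09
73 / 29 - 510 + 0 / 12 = -14717 / 29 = -507.48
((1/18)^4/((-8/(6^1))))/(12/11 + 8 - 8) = -11/1679616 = -0.00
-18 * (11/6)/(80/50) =-165/8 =-20.62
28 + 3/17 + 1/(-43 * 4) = 28.17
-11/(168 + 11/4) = -44/683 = -0.06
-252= -252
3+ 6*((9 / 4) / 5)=57 / 10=5.70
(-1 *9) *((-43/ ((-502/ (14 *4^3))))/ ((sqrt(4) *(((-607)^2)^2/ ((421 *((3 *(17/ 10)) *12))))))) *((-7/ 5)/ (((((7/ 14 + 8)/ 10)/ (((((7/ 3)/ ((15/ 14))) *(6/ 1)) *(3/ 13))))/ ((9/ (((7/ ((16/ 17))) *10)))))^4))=19445257595425034462035968/ 6239709497393081382506321921875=0.00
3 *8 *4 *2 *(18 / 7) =3456 / 7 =493.71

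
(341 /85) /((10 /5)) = 341 /170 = 2.01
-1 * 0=0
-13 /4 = -3.25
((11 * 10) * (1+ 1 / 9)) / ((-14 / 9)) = -78.57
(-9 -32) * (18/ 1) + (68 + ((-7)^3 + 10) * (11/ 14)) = -13043/ 14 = -931.64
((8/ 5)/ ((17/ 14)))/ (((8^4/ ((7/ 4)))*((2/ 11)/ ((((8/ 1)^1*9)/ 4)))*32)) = 4851/ 2785280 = 0.00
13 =13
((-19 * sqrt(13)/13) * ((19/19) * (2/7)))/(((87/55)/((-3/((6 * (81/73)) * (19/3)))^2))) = -293095 * sqrt(13)/219316734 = -0.00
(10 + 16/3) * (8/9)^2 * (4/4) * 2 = 5888/243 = 24.23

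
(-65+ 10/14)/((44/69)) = -15525/154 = -100.81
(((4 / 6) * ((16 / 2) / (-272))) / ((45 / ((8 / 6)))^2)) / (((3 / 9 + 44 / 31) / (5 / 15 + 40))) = -60016 / 151504425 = -0.00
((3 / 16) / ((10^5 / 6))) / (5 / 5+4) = 9 / 4000000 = 0.00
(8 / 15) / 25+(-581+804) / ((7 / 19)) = 1588931 / 2625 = 605.31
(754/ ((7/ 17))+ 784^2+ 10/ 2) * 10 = 43154450/ 7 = 6164921.43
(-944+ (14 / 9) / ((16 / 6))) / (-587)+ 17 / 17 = 18365 / 7044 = 2.61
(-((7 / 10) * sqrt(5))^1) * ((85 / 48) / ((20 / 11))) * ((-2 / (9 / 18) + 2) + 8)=-1309 * sqrt(5) / 320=-9.15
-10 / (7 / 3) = -30 / 7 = -4.29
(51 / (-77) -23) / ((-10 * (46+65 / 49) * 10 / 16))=51016 / 637725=0.08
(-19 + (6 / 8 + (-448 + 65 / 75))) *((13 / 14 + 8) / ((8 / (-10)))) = 498625 / 96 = 5194.01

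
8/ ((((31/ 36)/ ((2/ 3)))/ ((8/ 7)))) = 1536/ 217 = 7.08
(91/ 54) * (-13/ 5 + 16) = 6097/ 270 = 22.58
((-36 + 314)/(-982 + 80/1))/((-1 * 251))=139/113201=0.00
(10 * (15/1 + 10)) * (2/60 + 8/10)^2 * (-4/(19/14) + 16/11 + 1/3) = -2271875/11286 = -201.30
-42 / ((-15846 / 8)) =0.02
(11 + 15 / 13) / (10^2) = 79 / 650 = 0.12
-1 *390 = -390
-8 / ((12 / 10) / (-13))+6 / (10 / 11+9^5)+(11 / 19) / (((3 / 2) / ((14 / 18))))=28979012944 / 333218637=86.97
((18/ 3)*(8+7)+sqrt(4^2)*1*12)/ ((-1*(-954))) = 23/ 159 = 0.14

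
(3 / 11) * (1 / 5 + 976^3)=13945712643 / 55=253558411.69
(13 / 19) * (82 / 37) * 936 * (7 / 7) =997776 / 703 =1419.31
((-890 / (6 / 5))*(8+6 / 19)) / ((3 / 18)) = -703100 / 19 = -37005.26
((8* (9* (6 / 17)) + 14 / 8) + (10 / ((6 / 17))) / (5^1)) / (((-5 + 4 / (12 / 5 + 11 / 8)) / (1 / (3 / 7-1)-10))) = 47528609 / 485520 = 97.89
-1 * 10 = -10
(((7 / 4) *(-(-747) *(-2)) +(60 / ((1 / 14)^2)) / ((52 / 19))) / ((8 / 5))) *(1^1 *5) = 5257.57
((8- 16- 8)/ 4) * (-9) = 36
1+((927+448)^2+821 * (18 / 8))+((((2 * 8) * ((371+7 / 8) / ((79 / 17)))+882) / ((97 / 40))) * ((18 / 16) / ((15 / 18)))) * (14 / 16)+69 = 58042491539 / 30652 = 1893595.57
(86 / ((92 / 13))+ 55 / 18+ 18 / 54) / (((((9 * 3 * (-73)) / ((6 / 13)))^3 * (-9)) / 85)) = 2187560 / 1160750877076323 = 0.00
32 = 32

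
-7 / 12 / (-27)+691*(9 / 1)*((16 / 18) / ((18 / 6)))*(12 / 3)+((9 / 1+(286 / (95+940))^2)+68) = 31912926659 / 4284900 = 7447.76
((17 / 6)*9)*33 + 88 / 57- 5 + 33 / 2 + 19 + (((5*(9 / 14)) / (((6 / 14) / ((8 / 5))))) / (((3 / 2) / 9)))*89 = 415048 / 57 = 7281.54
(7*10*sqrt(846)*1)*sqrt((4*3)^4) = 30240*sqrt(94) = 293187.68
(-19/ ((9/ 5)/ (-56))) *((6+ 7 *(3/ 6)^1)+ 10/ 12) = 164920/ 27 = 6108.15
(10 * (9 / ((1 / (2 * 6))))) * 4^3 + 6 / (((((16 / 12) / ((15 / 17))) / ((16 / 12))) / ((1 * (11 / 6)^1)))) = 1175205 / 17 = 69129.71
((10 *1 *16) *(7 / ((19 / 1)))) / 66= 560 / 627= 0.89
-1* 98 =-98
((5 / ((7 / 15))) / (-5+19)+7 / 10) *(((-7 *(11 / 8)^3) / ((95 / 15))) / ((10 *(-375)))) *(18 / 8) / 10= 4300461 / 17024000000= 0.00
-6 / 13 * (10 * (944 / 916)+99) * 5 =-750930 / 2977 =-252.24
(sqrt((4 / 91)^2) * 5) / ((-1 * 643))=-20 / 58513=-0.00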